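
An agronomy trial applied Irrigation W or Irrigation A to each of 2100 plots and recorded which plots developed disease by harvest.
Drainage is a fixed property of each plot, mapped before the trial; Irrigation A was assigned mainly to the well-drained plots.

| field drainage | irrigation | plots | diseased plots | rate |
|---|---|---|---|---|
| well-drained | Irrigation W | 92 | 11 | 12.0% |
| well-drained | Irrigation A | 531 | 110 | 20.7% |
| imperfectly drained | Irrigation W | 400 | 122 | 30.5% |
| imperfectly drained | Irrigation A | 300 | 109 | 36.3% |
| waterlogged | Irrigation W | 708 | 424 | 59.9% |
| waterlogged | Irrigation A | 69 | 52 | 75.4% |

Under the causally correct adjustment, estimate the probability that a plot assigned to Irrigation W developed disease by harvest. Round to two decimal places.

Nothing the irrigation does changes field drainage; the imbalance is an allocation artefact. With field drainage also predicting the outcome, the pooled figure is confounded, and the within-stratum comparison is the causal one.
Standardising Irrigation W to the population field drainage mix: 0.297·11/92 + 0.333·122/400 + 0.370·424/708 = 0.359.

0.36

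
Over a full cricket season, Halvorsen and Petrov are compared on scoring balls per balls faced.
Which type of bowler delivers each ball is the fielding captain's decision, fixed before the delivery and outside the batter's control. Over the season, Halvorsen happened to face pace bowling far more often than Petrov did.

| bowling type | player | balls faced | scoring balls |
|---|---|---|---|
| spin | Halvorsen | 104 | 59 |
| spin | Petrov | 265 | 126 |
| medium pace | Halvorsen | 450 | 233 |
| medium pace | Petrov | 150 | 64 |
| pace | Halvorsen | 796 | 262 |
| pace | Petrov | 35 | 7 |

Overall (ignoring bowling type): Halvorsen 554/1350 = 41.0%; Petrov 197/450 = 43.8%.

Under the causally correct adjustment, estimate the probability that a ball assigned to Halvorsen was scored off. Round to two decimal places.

0.44

The stratified and pooled comparisons disagree (Halvorsen wins within each bowling type; Petrov wins overall), so the answer turns on the causal role of bowling type.
Here bowling type is a common cause — it drives both which player a case falls under and the outcome. The crude comparison mixes populations; the stratum-specific rates are the causally relevant ones.
Standardising Halvorsen to the population bowling type mix: 0.205·59/104 + 0.333·233/450 + 0.462·262/796 = 0.441.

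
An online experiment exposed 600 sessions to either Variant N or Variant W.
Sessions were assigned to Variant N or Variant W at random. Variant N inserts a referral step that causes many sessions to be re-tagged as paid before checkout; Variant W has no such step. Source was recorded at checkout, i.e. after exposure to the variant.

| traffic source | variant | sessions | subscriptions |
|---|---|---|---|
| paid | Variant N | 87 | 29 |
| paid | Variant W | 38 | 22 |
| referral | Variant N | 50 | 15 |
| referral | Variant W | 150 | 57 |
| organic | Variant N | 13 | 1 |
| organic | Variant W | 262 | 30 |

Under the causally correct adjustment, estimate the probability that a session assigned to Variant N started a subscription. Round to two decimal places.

The distribution of traffic source is itself part of what the variant does — it is an intermediate outcome. Holding it fixed would remove that part of the effect; the total effect is the pooled difference.
So P(outcome | do(Variant N)) is just the pooled rate for Variant N: 45/150 = 0.300.

0.30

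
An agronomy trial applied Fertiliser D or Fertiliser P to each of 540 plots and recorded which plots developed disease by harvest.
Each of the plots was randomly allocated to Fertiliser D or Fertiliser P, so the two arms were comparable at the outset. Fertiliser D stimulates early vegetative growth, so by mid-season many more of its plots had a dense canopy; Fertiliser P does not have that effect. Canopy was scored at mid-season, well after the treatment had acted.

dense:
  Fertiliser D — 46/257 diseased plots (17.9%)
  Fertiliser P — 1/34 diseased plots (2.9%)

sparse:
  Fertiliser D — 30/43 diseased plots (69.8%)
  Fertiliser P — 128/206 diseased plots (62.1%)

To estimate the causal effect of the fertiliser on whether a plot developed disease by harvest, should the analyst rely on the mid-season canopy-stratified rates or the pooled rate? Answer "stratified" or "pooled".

pooled

Within every mid-season canopy level Fertiliser P has the lower rate, yet pooled Fertiliser D does — Simpson's reversal.
The distribution of mid-season canopy is itself part of what the fertiliser does — it is an intermediate outcome. Holding it fixed would remove that part of the effect; the total effect is the pooled difference.
Pooled: Fertiliser D 25.3% vs Fertiliser P 53.8%; Fertiliser D is lower overall.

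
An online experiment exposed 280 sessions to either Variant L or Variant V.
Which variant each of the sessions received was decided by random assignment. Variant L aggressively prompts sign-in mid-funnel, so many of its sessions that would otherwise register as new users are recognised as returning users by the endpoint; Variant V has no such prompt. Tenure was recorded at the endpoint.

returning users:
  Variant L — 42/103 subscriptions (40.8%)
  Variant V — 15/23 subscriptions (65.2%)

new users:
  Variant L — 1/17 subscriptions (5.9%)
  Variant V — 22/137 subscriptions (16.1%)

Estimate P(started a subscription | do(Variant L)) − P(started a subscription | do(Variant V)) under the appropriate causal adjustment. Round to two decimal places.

User tenure is downstream of the variant. One should not condition on a consequence of treatment, so the overall rates are the right comparison.
The causal difference is the pooled difference: 0.358 − 0.231 = +0.127.

+0.13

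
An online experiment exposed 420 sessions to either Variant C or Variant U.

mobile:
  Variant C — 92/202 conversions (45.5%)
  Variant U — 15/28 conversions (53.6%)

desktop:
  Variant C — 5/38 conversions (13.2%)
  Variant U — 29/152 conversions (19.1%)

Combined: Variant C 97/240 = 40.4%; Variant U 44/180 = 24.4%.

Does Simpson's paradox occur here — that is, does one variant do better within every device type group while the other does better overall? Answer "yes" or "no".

yes

Within each device type level (mobile 45.5% vs 53.6%; desktop 13.2% vs 19.1%), Variant U has the higher rate every time. Pooled: 40.4% vs 24.4% — Variant C has the higher rate overall. The two comparisons disagree.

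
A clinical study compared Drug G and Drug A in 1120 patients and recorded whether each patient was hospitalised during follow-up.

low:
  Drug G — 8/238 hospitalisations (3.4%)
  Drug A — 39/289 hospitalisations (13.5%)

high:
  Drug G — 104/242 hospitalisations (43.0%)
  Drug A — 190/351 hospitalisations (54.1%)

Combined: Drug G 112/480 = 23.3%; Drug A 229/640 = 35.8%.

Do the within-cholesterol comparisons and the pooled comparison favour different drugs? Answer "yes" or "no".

Within each cholesterol level (low 3.4% vs 13.5%; high 43.0% vs 54.1%), Drug G has the lower rate every time. Pooled: 23.3% vs 35.8% — Drug G has the lower rate overall. They agree.

no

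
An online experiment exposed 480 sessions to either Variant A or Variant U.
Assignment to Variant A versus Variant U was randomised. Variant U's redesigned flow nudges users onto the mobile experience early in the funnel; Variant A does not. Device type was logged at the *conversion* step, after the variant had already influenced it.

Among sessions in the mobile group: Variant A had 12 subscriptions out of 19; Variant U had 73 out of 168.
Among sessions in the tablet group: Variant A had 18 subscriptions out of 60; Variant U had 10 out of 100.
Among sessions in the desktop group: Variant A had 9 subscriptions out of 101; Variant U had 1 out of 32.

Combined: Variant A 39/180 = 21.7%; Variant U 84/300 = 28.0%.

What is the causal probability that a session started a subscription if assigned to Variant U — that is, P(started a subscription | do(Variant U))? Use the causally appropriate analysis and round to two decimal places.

0.28

Stratifying would compare variants among sessions the variants themselves sorted into device type groups — a form of selection on an intermediate. The unconditioned pooled rates give the total causal effect.
So P(outcome | do(Variant U)) is just the pooled rate for Variant U: 84/300 = 0.280.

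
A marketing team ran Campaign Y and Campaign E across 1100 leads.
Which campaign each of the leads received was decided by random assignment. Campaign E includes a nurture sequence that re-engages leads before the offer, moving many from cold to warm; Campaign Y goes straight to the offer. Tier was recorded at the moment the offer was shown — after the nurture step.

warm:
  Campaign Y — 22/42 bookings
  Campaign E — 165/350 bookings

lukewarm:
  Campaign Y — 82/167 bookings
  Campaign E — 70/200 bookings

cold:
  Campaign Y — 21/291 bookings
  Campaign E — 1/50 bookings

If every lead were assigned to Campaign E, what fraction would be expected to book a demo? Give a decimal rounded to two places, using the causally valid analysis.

The engagement tier-specific comparison favours Campaign Y throughout, but the pooled figures favour Campaign E. The question is whether to condition on engagement tier.
Engagement tier here is a post-treatment variable shaped by the campaign; conditioning on it would introduce bias rather than remove it. The overall comparison is the causal one.
So P(outcome | do(Campaign E)) is just the pooled rate for Campaign E: 236/600 = 0.393.

0.39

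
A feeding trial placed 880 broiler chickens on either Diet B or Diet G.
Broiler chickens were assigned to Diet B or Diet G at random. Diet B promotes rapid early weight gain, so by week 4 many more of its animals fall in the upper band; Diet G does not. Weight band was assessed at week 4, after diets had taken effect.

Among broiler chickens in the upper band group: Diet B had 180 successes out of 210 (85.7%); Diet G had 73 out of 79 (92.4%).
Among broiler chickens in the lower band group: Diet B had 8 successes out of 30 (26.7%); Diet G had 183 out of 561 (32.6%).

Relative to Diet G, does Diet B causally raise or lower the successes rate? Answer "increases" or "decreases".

The stratified and pooled comparisons disagree (Diet G wins within each week-4 weight band; Diet B wins overall), so the answer turns on the causal role of week-4 weight band.
Stratifying would compare diets among broiler chickens the diets themselves sorted into week-4 weight band groups — a form of selection on an intermediate. The unconditioned pooled rates give the total causal effect.
Pooled: Diet B 78.3% vs Diet G 40.0%; Diet B is higher overall.

increases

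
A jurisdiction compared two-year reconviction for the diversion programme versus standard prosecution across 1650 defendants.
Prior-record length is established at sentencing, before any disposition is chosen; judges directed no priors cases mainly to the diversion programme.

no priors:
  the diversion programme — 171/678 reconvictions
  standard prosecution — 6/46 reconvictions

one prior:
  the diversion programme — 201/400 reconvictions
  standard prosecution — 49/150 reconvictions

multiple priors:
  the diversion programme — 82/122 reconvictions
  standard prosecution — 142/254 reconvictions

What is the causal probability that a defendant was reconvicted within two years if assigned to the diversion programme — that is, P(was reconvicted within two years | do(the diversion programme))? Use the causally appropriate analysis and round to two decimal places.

Prior-record length differs across dispositions for reasons unrelated to any effect of the disposition itself, and it separately predicts the outcome — a classic confounder. We must compare within prior-record length levels.
Standardising the diversion programme to the population prior-record length mix: 0.439·171/678 + 0.333·201/400 + 0.228·82/122 = 0.431.

0.43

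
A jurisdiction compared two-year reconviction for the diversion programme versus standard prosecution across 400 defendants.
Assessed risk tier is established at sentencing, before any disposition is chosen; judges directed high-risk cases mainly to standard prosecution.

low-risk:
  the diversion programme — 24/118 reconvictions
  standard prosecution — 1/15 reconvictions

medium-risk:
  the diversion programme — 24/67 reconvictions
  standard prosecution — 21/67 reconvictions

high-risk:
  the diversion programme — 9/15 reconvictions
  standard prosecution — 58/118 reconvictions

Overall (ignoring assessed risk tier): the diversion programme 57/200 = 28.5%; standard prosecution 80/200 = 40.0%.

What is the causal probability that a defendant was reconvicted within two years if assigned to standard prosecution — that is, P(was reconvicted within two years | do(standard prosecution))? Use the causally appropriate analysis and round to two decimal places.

standard prosecution is lower inside every assessed risk tier stratum but the diversion programme is lower in aggregate. Whether to stratify depends on how assessed risk tier relates to the disposition.
Assessed risk tier satisfies the back-door criterion: it is not a descendant of the disposition, and it blocks the spurious path from disposition to outcome. Adjusting for it (i.e., using the within-assessed risk tier rates) gives the causal effect.
Standardising standard prosecution to the population assessed risk tier mix: 0.333·1/15 + 0.335·21/67 + 0.333·58/118 = 0.291.

0.29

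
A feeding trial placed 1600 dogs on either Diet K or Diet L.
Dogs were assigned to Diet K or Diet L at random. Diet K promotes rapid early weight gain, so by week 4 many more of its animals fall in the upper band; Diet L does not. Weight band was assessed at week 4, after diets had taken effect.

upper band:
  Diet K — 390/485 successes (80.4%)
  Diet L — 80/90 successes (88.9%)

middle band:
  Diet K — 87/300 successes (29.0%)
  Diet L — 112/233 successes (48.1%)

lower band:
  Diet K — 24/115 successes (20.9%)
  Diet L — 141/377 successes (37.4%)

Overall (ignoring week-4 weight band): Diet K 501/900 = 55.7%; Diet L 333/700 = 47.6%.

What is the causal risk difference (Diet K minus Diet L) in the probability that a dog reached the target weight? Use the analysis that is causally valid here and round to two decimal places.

Within every week-4 weight band level Diet L has the higher rate, yet pooled Diet K does — Simpson's reversal.
Week-4 weight band is recorded after the diet and is itself shifted by it — it sits on the causal path from diet to outcome. Conditioning on a mediator would strip out part of the effect we want; the pooled comparison gives the total causal effect.
The causal difference is the pooled difference: 0.557 − 0.476 = +0.081.

+0.08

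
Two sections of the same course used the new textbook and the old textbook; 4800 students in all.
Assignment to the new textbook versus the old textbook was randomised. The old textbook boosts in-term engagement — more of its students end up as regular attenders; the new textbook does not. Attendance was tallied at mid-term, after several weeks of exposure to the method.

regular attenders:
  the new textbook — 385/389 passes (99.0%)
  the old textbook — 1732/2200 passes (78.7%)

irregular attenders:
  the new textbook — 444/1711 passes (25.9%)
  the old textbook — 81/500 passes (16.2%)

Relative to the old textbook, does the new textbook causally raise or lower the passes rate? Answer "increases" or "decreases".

decreases

The mid-term attendance-specific comparison favours the new textbook throughout, but the pooled figures favour the old textbook. The question is whether to condition on mid-term attendance.
Mid-term attendance is recorded after the teaching method and is itself shifted by it — it sits on the causal path from teaching method to outcome. Conditioning on a mediator would strip out part of the effect we want; the pooled comparison gives the total causal effect.
Pooled: the new textbook 39.5% vs the old textbook 67.1%; the old textbook is higher overall.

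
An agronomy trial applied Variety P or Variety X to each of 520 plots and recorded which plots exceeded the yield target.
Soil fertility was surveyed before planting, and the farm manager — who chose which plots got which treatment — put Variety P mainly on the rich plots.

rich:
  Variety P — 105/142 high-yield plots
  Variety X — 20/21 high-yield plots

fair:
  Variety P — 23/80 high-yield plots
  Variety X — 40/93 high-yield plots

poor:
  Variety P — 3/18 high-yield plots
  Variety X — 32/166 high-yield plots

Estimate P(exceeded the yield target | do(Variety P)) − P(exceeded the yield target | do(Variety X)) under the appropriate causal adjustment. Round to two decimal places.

Since soil fertility is a pre-existing factor (not a product of the variety) and it affects the outcome on its own, it is a confounder. The stratified rates, not the pooled rate, identify the causal effect.
Adjusting over the population distribution of soil fertility: 0.313·(0.739−0.952) + 0.333·(0.287−0.430) + 0.354·(0.167−0.193) = -0.123.

-0.12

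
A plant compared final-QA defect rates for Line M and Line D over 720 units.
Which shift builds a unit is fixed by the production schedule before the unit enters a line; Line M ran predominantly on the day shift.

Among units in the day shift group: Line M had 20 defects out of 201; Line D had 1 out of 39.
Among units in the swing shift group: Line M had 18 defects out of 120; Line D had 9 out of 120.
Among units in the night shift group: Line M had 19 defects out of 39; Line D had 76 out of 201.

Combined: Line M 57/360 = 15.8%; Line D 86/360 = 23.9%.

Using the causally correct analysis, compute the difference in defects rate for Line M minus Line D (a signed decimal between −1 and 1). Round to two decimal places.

+0.09

Since shift is a pre-existing factor (not a product of the line) and it affects the outcome on its own, it is a confounder. The stratified rates, not the pooled rate, identify the causal effect.
Adjusting over the population distribution of shift: 0.333·(0.100−0.026) + 0.333·(0.150−0.075) + 0.333·(0.487−0.378) = +0.086.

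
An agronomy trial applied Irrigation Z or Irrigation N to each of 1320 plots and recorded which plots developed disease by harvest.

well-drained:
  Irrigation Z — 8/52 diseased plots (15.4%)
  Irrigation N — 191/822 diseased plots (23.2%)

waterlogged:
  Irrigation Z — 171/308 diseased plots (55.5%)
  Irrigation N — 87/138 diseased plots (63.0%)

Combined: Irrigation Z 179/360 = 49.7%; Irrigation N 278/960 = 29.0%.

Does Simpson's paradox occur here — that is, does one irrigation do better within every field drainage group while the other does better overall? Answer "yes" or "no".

yes

Within each field drainage level (well-drained 15.4% vs 23.2%; waterlogged 55.5% vs 63.0%), Irrigation Z has the lower rate every time. Pooled: 49.7% vs 29.0% — Irrigation N has the lower rate overall. The two comparisons disagree.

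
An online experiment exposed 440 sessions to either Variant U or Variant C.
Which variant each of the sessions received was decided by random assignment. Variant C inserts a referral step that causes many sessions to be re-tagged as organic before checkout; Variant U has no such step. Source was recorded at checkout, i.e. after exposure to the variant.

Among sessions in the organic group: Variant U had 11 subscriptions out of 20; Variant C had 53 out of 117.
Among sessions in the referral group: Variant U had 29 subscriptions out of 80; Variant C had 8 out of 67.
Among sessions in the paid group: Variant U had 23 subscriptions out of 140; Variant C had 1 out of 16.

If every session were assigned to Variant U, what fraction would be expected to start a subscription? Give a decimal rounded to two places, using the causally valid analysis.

Stratifying would compare variants among sessions the variants themselves sorted into traffic source groups — a form of selection on an intermediate. The unconditioned pooled rates give the total causal effect.
So P(outcome | do(Variant U)) is just the pooled rate for Variant U: 63/240 = 0.263.

0.26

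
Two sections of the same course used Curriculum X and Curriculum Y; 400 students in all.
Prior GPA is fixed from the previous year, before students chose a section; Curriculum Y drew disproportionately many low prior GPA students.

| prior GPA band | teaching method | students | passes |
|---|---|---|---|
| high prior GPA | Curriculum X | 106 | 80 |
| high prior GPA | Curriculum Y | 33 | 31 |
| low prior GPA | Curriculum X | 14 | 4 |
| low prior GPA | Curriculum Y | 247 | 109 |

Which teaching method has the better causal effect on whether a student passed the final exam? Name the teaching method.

Curriculum Y

Curriculum Y is higher inside every prior GPA band stratum but Curriculum X is higher in aggregate. Whether to stratify depends on how prior GPA band relates to the teaching method.
The imbalance in prior GPA band arose from how students were allocated, not from anything the teaching method did; and prior GPA band independently affects the outcome. The pooled gap is confounded — condition on prior GPA band.
Within each level — high prior GPA: 75.5% vs 93.9%; low prior GPA: 28.6% vs 44.1% — Curriculum Y is higher every time.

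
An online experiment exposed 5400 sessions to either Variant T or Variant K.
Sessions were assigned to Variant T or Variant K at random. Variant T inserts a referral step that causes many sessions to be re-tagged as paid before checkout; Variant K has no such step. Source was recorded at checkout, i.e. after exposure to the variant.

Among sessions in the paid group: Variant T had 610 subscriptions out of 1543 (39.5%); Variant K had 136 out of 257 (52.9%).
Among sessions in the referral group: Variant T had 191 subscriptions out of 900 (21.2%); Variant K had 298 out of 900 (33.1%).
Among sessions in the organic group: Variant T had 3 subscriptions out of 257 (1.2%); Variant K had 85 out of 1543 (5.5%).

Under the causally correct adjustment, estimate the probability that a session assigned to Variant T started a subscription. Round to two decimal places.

0.30

Traffic source here is a post-treatment variable shaped by the variant; conditioning on it would introduce bias rather than remove it. The overall comparison is the causal one.
So P(outcome | do(Variant T)) is just the pooled rate for Variant T: 804/2700 = 0.298.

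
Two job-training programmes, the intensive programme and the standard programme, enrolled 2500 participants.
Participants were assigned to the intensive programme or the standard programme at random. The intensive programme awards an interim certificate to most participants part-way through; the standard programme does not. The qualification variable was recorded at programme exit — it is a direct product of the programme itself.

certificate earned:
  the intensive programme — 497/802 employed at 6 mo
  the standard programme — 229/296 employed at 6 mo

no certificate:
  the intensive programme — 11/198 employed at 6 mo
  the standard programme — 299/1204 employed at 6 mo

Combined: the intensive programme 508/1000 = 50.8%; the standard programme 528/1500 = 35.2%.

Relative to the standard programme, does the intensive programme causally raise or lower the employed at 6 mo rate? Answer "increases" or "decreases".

Because the programme influences qualification attained during the programme, qualification attained during the programme is a post-treatment mediator, not a confounder. Stratifying on it would bias the estimate; the causal effect is the crude pooled difference.
Pooled: the intensive programme 50.8% vs the standard programme 35.2%; the intensive programme is higher overall.

increases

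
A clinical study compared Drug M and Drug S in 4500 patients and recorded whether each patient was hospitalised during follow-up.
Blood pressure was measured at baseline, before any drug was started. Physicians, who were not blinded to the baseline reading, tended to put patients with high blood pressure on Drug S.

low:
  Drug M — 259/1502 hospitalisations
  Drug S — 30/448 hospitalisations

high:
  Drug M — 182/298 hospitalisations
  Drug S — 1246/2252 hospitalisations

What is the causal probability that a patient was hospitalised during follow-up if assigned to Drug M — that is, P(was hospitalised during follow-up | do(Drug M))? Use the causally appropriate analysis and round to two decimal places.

The imbalance in blood pressure arose from how patients were allocated, not from anything the drug did; and blood pressure independently affects the outcome. The pooled gap is confounded — condition on blood pressure.
Standardising Drug M to the population blood pressure mix: 0.433·259/1502 + 0.567·182/298 = 0.421.

0.42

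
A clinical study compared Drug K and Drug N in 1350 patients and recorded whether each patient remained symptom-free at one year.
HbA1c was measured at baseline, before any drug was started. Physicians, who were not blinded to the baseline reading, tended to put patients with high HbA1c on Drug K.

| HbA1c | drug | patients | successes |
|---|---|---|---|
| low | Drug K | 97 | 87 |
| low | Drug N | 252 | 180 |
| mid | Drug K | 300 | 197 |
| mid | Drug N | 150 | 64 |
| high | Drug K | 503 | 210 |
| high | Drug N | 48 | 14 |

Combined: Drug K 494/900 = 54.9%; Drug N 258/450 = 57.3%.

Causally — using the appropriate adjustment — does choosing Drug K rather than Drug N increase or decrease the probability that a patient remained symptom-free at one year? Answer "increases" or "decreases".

increases

HbA1c satisfies the back-door criterion: it is not a descendant of the drug, and it blocks the spurious path from drug to outcome. Adjusting for it (i.e., using the within-HbA1c rates) gives the causal effect.
Within each level — low: 89.7% vs 71.4%; mid: 65.7% vs 42.7%; high: 41.7% vs 29.2% — Drug K is higher every time.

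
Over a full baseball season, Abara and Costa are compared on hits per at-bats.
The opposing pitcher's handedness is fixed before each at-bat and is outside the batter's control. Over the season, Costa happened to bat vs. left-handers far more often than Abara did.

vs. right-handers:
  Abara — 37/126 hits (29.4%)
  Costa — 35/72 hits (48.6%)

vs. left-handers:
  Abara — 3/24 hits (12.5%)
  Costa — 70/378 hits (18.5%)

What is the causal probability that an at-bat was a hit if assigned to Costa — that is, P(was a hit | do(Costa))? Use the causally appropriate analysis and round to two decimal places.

0.28

Pitcher handedness is set before the player has any effect — it is not caused by the player — and it independently drives the outcome. That makes it a confounder, so the causal comparison is within pitcher handedness levels.
Standardising Costa to the population pitcher handedness mix: 0.330·35/72 + 0.670·70/378 = 0.284.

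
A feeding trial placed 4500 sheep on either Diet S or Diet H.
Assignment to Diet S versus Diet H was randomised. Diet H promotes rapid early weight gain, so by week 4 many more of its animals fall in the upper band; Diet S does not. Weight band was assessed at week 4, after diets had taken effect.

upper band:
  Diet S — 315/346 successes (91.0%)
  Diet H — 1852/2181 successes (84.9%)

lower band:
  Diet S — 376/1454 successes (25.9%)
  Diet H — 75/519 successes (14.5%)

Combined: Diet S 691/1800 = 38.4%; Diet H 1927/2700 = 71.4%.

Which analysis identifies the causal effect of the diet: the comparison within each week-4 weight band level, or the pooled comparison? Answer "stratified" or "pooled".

pooled

Stratifying would compare diets among sheep the diets themselves sorted into week-4 weight band groups — a form of selection on an intermediate. The unconditioned pooled rates give the total causal effect.
Pooled: Diet S 38.4% vs Diet H 71.4%; Diet H is higher overall.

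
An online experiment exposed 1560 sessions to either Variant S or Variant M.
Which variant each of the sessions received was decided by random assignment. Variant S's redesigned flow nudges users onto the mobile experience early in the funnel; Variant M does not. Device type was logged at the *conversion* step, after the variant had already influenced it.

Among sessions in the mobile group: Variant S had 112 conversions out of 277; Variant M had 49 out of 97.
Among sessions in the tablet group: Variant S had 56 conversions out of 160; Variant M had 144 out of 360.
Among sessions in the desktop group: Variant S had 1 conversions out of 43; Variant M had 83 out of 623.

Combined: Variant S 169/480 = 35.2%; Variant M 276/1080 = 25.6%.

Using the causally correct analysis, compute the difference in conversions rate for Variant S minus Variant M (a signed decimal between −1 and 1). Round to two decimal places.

The device type-specific comparison favours Variant M throughout, but the pooled figures favour Variant S. The question is whether to condition on device type.
Device type is recorded after the variant and is itself shifted by it — it sits on the causal path from variant to outcome. Conditioning on a mediator would strip out part of the effect we want; the pooled comparison gives the total causal effect.
The causal difference is the pooled difference: 0.352 − 0.256 = +0.097.

+0.10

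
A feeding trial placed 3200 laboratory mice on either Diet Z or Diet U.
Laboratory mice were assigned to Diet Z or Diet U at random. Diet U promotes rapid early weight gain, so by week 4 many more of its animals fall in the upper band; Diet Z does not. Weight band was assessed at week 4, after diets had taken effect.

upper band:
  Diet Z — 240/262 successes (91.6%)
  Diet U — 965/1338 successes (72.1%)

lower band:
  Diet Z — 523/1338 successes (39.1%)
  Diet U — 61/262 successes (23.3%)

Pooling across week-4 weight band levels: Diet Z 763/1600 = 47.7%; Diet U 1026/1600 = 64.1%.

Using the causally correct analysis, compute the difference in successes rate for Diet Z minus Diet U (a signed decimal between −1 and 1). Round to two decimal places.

Stratifying would compare diets among laboratory mice the diets themselves sorted into week-4 weight band groups — a form of selection on an intermediate. The unconditioned pooled rates give the total causal effect.
The causal difference is the pooled difference: 0.477 − 0.641 = -0.164.

-0.16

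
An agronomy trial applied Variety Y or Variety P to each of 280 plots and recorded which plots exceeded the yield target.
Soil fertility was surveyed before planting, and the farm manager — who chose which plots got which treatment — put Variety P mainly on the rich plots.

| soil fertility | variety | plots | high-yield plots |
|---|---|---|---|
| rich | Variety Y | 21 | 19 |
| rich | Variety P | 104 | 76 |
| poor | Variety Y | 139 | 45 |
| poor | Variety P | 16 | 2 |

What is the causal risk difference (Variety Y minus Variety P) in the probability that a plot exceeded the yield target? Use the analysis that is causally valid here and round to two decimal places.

+0.19

Soil fertility satisfies the back-door criterion: it is not a descendant of the variety, and it blocks the spurious path from variety to outcome. Adjusting for it (i.e., using the within-soil fertility rates) gives the causal effect.
Adjusting over the population distribution of soil fertility: 0.446·(0.905−0.731) + 0.554·(0.324−0.125) = +0.188.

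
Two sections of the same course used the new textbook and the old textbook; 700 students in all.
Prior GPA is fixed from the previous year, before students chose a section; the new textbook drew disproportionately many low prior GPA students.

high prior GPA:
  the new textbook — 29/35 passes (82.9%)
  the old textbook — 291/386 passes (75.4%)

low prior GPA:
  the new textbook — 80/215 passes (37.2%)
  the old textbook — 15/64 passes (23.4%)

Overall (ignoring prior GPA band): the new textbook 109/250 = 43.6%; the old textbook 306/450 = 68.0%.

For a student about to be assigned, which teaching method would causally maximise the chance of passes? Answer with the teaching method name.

the new textbook

Within every prior GPA band level the new textbook has the higher rate, yet pooled the old textbook does — Simpson's reversal.
Nothing the teaching method does changes prior GPA band; the imbalance is an allocation artefact. With prior GPA band also predicting the outcome, the pooled figure is confounded, and the within-stratum comparison is the causal one.
Within each level — high prior GPA: 82.9% vs 75.4%; low prior GPA: 37.2% vs 23.4% — the new textbook is higher every time.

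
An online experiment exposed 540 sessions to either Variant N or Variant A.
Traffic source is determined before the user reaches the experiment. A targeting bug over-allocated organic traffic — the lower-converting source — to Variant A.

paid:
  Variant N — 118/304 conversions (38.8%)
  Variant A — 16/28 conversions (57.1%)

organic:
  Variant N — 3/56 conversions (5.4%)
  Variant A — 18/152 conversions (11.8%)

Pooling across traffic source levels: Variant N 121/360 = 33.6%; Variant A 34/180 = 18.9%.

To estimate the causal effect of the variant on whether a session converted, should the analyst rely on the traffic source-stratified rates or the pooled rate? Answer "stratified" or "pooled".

The traffic source-specific comparison favours Variant A throughout, but the pooled figures favour Variant N. The question is whether to condition on traffic source.
Here traffic source is a common cause — it drives both which variant a case falls under and the outcome. The crude comparison mixes populations; the stratum-specific rates are the causally relevant ones.
Within each level — paid: 38.8% vs 57.1%; organic: 5.4% vs 11.8% — Variant A is higher every time.

stratified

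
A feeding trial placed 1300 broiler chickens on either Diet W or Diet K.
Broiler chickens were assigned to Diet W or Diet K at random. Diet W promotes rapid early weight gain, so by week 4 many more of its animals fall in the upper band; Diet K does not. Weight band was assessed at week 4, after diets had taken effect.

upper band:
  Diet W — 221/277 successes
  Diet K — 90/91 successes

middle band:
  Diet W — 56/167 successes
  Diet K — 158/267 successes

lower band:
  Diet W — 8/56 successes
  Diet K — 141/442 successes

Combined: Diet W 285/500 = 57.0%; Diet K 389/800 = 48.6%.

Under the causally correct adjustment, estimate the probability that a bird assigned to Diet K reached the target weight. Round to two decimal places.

The distribution of week-4 weight band is itself part of what the diet does — it is an intermediate outcome. Holding it fixed would remove that part of the effect; the total effect is the pooled difference.
So P(outcome | do(Diet K)) is just the pooled rate for Diet K: 389/800 = 0.486.

0.49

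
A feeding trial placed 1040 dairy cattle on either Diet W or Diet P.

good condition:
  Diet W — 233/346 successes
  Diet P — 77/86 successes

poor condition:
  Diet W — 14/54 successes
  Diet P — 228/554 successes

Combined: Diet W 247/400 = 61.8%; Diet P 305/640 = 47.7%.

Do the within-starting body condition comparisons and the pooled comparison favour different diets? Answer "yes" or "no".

Within each starting body condition level (good condition 67.3% vs 89.5%; poor condition 25.9% vs 41.2%), Diet P has the higher rate every time. Pooled: 61.8% vs 47.7% — Diet W has the higher rate overall. The two comparisons disagree.

yes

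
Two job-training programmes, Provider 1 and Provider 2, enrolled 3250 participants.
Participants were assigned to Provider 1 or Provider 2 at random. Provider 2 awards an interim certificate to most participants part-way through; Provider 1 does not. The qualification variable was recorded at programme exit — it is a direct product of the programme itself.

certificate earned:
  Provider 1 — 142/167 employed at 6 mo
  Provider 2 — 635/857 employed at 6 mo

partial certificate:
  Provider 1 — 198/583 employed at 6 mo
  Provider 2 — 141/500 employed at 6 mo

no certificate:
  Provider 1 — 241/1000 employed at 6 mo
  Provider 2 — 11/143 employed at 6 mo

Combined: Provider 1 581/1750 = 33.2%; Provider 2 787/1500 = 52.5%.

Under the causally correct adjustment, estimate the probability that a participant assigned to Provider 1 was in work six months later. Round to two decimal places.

0.33

Qualification attained during the programme lies on the pathway programme → qualification attained during the programme → outcome, so adjusting for it blocks the indirect effect. For the total causal effect of programme, use the unadjusted pooled rates.
So P(outcome | do(Provider 1)) is just the pooled rate for Provider 1: 581/1750 = 0.332.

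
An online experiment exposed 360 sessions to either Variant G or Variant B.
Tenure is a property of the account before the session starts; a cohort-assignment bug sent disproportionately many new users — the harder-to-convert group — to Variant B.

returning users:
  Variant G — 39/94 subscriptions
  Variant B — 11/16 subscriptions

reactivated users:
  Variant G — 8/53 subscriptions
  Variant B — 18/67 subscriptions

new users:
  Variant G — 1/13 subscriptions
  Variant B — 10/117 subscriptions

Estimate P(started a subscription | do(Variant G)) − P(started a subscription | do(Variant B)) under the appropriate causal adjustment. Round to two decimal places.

User tenure satisfies the back-door criterion: it is not a descendant of the variant, and it blocks the spurious path from variant to outcome. Adjusting for it (i.e., using the within-user tenure rates) gives the causal effect.
Adjusting over the population distribution of user tenure: 0.306·(0.415−0.688) + 0.333·(0.151−0.269) + 0.361·(0.077−0.085) = -0.126.

-0.13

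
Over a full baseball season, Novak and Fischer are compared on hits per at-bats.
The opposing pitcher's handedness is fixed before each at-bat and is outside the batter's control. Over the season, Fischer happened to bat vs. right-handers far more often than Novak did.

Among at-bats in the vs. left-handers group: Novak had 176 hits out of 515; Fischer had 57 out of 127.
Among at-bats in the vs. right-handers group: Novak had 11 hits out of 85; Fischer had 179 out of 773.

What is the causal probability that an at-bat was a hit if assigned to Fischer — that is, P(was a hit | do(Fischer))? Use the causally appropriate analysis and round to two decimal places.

0.32

Pitcher handedness is set before the player has any effect — it is not caused by the player — and it independently drives the outcome. That makes it a confounder, so the causal comparison is within pitcher handedness levels.
Standardising Fischer to the population pitcher handedness mix: 0.428·57/127 + 0.572·179/773 = 0.325.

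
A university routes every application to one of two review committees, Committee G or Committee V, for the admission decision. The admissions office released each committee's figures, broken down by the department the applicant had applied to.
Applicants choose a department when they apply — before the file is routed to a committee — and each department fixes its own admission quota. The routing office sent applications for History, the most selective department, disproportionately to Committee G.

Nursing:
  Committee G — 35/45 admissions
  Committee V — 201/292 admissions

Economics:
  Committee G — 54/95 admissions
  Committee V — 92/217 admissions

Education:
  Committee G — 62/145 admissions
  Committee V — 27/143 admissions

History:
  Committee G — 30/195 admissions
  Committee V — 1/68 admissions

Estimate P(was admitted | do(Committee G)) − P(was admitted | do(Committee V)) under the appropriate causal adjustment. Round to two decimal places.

Within every department level Committee G has the higher rate, yet pooled Committee V does — Simpson's reversal.
Department differs across review committees for reasons unrelated to any effect of the review committee itself, and it separately predicts the outcome — a classic confounder. We must compare within department levels.
Adjusting over the population distribution of department: 0.281·(0.778−0.688) + 0.260·(0.568−0.424) + 0.240·(0.428−0.189) + 0.219·(0.154−0.015) = +0.150.

+0.15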